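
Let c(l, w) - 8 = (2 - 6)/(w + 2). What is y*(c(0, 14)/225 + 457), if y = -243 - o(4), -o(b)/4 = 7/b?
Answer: -24268529/225 ≈ -1.0786e+5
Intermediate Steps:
o(b) = -28/b
c(l, w) = 8 - 4/(2 + w) (c(l, w) = 8 + (2 - 6)/(w + 2) = 8 - 4/(2 + w))
y = -236 (y = -243 - (-28)/4 = -243 - 1*(-7) = -243 + 7 = -236)
y*(c(0, 14)/225 + 457) = -236*((4*(3 + 2*14)/(2 + 14))/225 + 457) = -236*((4*(3 + 28)/16)*(1/225) + 457) = -236*((4*(1/16)*31)*(1/225) + 457) = -236*((31/4)*(1/225) + 457) = -236*(31/900 + 457) = -236*411331/900 = -24268529/225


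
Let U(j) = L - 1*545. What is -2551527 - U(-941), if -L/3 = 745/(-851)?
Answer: -2170887917/851 ≈ -2.5510e+6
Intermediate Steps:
L = 2235/851 (L = -2235/(-851) = -2235*(-1)/851 = -3*(-745/851) = 2235/851 ≈ 2.6263)
U(j) = -461560/851 (U(j) = 2235/851 - 1*545 = 2235/851 - 545 = -461560/851)
-2551527 - U(-941) = -2551527 - 1*(-461560/851) = -2551527 + 461560/851 = -2170887917/851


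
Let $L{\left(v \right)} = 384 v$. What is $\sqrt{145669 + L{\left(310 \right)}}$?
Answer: $\sqrt{264709} \approx 514.5$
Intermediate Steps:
$\sqrt{145669 + L{\left(310 \right)}} = \sqrt{145669 + 384 \cdot 310} = \sqrt{145669 + 119040} = \sqrt{264709}$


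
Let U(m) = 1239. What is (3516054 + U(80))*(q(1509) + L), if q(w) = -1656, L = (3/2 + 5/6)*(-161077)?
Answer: -1327786314517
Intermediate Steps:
L = -1127539/3 (L = (3*(½) + 5*(⅙))*(-161077) = (3/2 + ⅚)*(-161077) = (7/3)*(-161077) = -1127539/3 ≈ -3.7585e+5)
(3516054 + U(80))*(q(1509) + L) = (3516054 + 1239)*(-1656 - 1127539/3) = 3517293*(-1132507/3) = -1327786314517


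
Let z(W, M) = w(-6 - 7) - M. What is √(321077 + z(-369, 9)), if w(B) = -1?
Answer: √321067 ≈ 566.63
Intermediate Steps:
z(W, M) = -1 - M
√(321077 + z(-369, 9)) = √(321077 + (-1 - 1*9)) = √(321077 + (-1 - 9)) = √(321077 - 10) = √321067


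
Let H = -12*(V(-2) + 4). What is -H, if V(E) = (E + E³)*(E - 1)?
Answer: 408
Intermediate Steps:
V(E) = (-1 + E)*(E + E³) (V(E) = (E + E³)*(-1 + E) = (-1 + E)*(E + E³))
H = -408 (H = -12*(-2*(-1 - 2 + (-2)³ - 1*(-2)²) + 4) = -12*(-2*(-1 - 2 - 8 - 1*4) + 4) = -12*(-2*(-1 - 2 - 8 - 4) + 4) = -12*(-2*(-15) + 4) = -12*(30 + 4) = -12*34 = -408)
-H = -1*(-408) = 408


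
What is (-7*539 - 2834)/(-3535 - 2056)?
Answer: 6607/5591 ≈ 1.1817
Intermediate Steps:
(-7*539 - 2834)/(-3535 - 2056) = (-3773 - 2834)/(-5591) = -6607*(-1/5591) = 6607/5591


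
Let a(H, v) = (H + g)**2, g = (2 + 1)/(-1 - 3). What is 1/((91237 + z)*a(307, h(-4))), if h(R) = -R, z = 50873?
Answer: 8/106626909375 ≈ 7.5028e-11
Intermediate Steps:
g = -3/4 (g = 3/(-4) = 3*(-1/4) = -3/4 ≈ -0.75000)
a(H, v) = (-3/4 + H)**2 (a(H, v) = (H - 3/4)**2 = (-3/4 + H)**2)
1/((91237 + z)*a(307, h(-4))) = 1/((91237 + 50873)*(((-3 + 4*307)**2/16))) = 1/(142110*(((-3 + 1228)**2/16))) = 1/(142110*(((1/16)*1225**2))) = 1/(142110*(((1/16)*1500625))) = 1/(142110*(1500625/16)) = (1/142110)*(16/1500625) = 8/106626909375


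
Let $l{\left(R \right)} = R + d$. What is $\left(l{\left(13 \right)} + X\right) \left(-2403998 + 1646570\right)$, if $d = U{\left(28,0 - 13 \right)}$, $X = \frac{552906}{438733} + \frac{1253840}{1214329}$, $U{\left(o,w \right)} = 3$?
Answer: $- \frac{7381719122965168968}{532766205157} \approx -1.3855 \cdot 10^{7}$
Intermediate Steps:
$X = \frac{1221510774794}{532766205157}$ ($X = 552906 \cdot \frac{1}{438733} + 1253840 \cdot \frac{1}{1214329} = \frac{552906}{438733} + \frac{1253840}{1214329} = \frac{1221510774794}{532766205157} \approx 2.2928$)
$d = 3$
$l{\left(R \right)} = 3 + R$ ($l{\left(R \right)} = R + 3 = 3 + R$)
$\left(l{\left(13 \right)} + X\right) \left(-2403998 + 1646570\right) = \left(\left(3 + 13\right) + \frac{1221510774794}{532766205157}\right) \left(-2403998 + 1646570\right) = \left(16 + \frac{1221510774794}{532766205157}\right) \left(-757428\right) = \frac{9745770057306}{532766205157} \left(-757428\right) = - \frac{7381719122965168968}{532766205157}$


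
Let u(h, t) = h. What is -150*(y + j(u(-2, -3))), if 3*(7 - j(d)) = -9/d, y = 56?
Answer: -9225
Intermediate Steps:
j(d) = 7 + 3/d (j(d) = 7 - (-3)/d = 7 + 3/d)
-150*(y + j(u(-2, -3))) = -150*(56 + (7 + 3/(-2))) = -150*(56 + (7 + 3*(-½))) = -150*(56 + (7 - 3/2)) = -150*(56 + 11/2) = -150*123/2 = -9225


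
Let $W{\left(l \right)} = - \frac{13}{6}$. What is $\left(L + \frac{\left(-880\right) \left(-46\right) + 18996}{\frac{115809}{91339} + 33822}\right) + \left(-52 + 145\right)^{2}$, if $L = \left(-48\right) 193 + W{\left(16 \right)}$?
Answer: $- \frac{1267488012013}{2059588978} \approx -615.41$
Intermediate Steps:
$W{\left(l \right)} = - \frac{13}{6}$ ($W{\left(l \right)} = \left(-13\right) \frac{1}{6} = - \frac{13}{6}$)
$L = - \frac{55597}{6}$ ($L = \left(-48\right) 193 - \frac{13}{6} = -9264 - \frac{13}{6} = - \frac{55597}{6} \approx -9266.2$)
$\left(L + \frac{\left(-880\right) \left(-46\right) + 18996}{\frac{115809}{91339} + 33822}\right) + \left(-52 + 145\right)^{2} = \left(- \frac{55597}{6} + \frac{\left(-880\right) \left(-46\right) + 18996}{\frac{115809}{91339} + 33822}\right) + \left(-52 + 145\right)^{2} = \left(- \frac{55597}{6} + \frac{40480 + 18996}{115809 \cdot \frac{1}{91339} + 33822}\right) + 93^{2} = \left(- \frac{55597}{6} + \frac{59476}{\frac{115809}{91339} + 33822}\right) + 8649 = \left(- \frac{55597}{6} + \frac{59476}{\frac{3089383467}{91339}}\right) + 8649 = \left(- \frac{55597}{6} + 59476 \cdot \frac{91339}{3089383467}\right) + 8649 = \left(- \frac{55597}{6} + \frac{5432478364}{3089383467}\right) + 8649 = - \frac{19080873082735}{2059588978} + 8649 = - \frac{1267488012013}{2059588978}$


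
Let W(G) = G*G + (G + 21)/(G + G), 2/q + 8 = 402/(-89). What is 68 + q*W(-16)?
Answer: 483389/17824 ≈ 27.120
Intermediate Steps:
q = -89/557 (q = 2/(-8 + 402/(-89)) = 2/(-8 + 402*(-1/89)) = 2/(-8 - 402/89) = 2/(-1114/89) = 2*(-89/1114) = -89/557 ≈ -0.15978)
W(G) = G² + (21 + G)/(2*G) (W(G) = G² + (21 + G)/((2*G)) = G² + (21 + G)*(1/(2*G)) = G² + (21 + G)/(2*G))
68 + q*W(-16) = 68 - 89*(21 - 16 + 2*(-16)³)/(1114*(-16)) = 68 - 89*(-1)*(21 - 16 + 2*(-4096))/(1114*16) = 68 - 89*(-1)*(21 - 16 - 8192)/(1114*16) = 68 - 89*(-1)*(-8187)/(1114*16) = 68 - 89/557*8187/32 = 68 - 728643/17824 = 483389/17824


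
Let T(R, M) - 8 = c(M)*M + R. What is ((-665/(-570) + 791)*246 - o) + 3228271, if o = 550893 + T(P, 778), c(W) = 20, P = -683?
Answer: 2857366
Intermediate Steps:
T(R, M) = 8 + R + 20*M (T(R, M) = 8 + (20*M + R) = 8 + (R + 20*M) = 8 + R + 20*M)
o = 565778 (o = 550893 + (8 - 683 + 20*778) = 550893 + (8 - 683 + 15560) = 550893 + 14885 = 565778)
((-665/(-570) + 791)*246 - o) + 3228271 = ((-665/(-570) + 791)*246 - 1*565778) + 3228271 = ((-665*(-1/570) + 791)*246 - 565778) + 3228271 = ((7/6 + 791)*246 - 565778) + 3228271 = ((4753/6)*246 - 565778) + 3228271 = (194873 - 565778) + 3228271 = -370905 + 3228271 = 2857366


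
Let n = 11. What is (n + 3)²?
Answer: 196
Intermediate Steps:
(n + 3)² = (11 + 3)² = 14² = 196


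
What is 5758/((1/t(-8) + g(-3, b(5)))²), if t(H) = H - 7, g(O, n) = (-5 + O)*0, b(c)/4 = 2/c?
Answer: 1295550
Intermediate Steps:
b(c) = 8/c (b(c) = 4*(2/c) = 8/c)
g(O, n) = 0
t(H) = -7 + H
5758/((1/t(-8) + g(-3, b(5)))²) = 5758/((1/(-7 - 8) + 0)²) = 5758/((1/(-15) + 0)²) = 5758/((-1/15 + 0)²) = 5758/((-1/15)²) = 5758/(1/225) = 5758*225 = 1295550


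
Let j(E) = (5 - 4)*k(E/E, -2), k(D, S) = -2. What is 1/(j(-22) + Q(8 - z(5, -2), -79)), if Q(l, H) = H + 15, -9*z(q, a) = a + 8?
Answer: -1/66 ≈ -0.015152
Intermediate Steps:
j(E) = -2 (j(E) = (5 - 4)*(-2) = 1*(-2) = -2)
z(q, a) = -8/9 - a/9 (z(q, a) = -(a + 8)/9 = -(8 + a)/9 = -8/9 - a/9)
Q(l, H) = 15 + H
1/(j(-22) + Q(8 - z(5, -2), -79)) = 1/(-2 + (15 - 79)) = 1/(-2 - 64) = 1/(-66) = -1/66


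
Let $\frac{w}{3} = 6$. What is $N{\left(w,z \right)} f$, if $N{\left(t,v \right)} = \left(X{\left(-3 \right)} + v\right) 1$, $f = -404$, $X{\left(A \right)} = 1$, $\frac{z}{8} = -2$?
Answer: $6060$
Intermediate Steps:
$w = 18$ ($w = 3 \cdot 6 = 18$)
$z = -16$ ($z = 8 \left(-2\right) = -16$)
$N{\left(t,v \right)} = 1 + v$ ($N{\left(t,v \right)} = \left(1 + v\right) 1 = 1 + v$)
$N{\left(w,z \right)} f = \left(1 - 16\right) \left(-404\right) = \left(-15\right) \left(-404\right) = 6060$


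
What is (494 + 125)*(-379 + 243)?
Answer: -84184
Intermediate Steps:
(494 + 125)*(-379 + 243) = 619*(-136) = -84184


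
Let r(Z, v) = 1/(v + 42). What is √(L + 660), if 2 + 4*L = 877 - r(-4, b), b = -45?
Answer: √31638/6 ≈ 29.645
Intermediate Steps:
r(Z, v) = 1/(42 + v)
L = 1313/6 (L = -½ + (877 - 1/(42 - 45))/4 = -½ + (877 - 1/(-3))/4 = -½ + (877 - 1*(-⅓))/4 = -½ + (877 + ⅓)/4 = -½ + (¼)*(2632/3) = -½ + 658/3 = 1313/6 ≈ 218.83)
√(L + 660) = √(1313/6 + 660) = √(5273/6) = √31638/6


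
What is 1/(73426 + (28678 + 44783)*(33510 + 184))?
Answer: 1/2475268360 ≈ 4.0400e-10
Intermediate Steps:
1/(73426 + (28678 + 44783)*(33510 + 184)) = 1/(73426 + 73461*33694) = 1/(73426 + 2475194934) = 1/2475268360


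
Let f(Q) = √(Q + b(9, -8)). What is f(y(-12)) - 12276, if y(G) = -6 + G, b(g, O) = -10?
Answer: -12276 + 2*I*√7 ≈ -12276.0 + 5.2915*I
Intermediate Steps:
f(Q) = √(-10 + Q) (f(Q) = √(Q - 10) = √(-10 + Q))
f(y(-12)) - 12276 = √(-10 + (-6 - 12)) - 12276 = √(-10 - 18) - 12276 = √(-28) - 12276 = 2*I*√7 - 12276 = -12276 + 2*I*√7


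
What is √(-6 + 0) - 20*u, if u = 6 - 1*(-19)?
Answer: -500 + I*√6 ≈ -500.0 + 2.4495*I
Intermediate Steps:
u = 25 (u = 6 + 19 = 25)
√(-6 + 0) - 20*u = √(-6 + 0) - 20*25 = √(-6) - 500 = I*√6 - 500 = -500 + I*√6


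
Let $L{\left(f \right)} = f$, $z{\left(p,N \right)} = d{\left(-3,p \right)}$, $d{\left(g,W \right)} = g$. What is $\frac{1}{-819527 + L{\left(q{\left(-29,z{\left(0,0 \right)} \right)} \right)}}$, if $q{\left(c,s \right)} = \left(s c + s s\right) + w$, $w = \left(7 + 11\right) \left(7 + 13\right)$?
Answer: $- \frac{1}{819071} \approx -1.2209 \cdot 10^{-6}$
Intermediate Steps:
$z{\left(p,N \right)} = -3$
$w = 360$ ($w = 18 \cdot 20 = 360$)
$q{\left(c,s \right)} = 360 + s^{2} + c s$ ($q{\left(c,s \right)} = \left(s c + s s\right) + 360 = \left(c s + s^{2}\right) + 360 = \left(s^{2} + c s\right) + 360 = 360 + s^{2} + c s$)
$\frac{1}{-819527 + L{\left(q{\left(-29,z{\left(0,0 \right)} \right)} \right)}} = \frac{1}{-819527 + \left(360 + \left(-3\right)^{2} - -87\right)} = \frac{1}{-819527 + \left(360 + 9 + 87\right)} = \frac{1}{-819527 + 456} = \frac{1}{-819071} = - \frac{1}{819071}$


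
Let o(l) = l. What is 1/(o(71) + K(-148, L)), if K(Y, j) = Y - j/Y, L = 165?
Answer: -148/11231 ≈ -0.013178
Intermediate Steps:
K(Y, j) = Y - j/Y
1/(o(71) + K(-148, L)) = 1/(71 + (-148 - 1*165/(-148))) = 1/(71 + (-148 - 1*165*(-1/148))) = 1/(71 + (-148 + 165/148)) = 1/(71 - 21739/148) = 1/(-11231/148) = -148/11231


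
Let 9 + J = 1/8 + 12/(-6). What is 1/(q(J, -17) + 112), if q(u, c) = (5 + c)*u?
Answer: 2/485 ≈ 0.0041237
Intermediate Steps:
J = -87/8 (J = -9 + (1/8 + 12/(-6)) = -9 + (1*(1/8) + 12*(-1/6)) = -9 + (1/8 - 2) = -9 - 15/8 = -87/8 ≈ -10.875)
q(u, c) = u*(5 + c)
1/(q(J, -17) + 112) = 1/(-87*(5 - 17)/8 + 112) = 1/(-87/8*(-12) + 112) = 1/(261/2 + 112) = 1/(485/2) = 2/485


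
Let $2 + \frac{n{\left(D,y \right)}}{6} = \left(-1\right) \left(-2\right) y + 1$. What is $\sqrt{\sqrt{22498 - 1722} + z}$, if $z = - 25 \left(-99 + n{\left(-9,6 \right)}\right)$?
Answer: $\sqrt{825 + 14 \sqrt{106}} \approx 31.131$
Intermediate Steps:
$n{\left(D,y \right)} = -6 + 12 y$ ($n{\left(D,y \right)} = -12 + 6 \left(\left(-1\right) \left(-2\right) y + 1\right) = -12 + 6 \left(2 y + 1\right) = -12 + 6 \left(1 + 2 y\right) = -12 + \left(6 + 12 y\right) = -6 + 12 y$)
$z = 825$ ($z = - 25 \left(-99 + \left(-6 + 12 \cdot 6\right)\right) = - 25 \left(-99 + \left(-6 + 72\right)\right) = - 25 \left(-99 + 66\right) = \left(-25\right) \left(-33\right) = 825$)
$\sqrt{\sqrt{22498 - 1722} + z} = \sqrt{\sqrt{22498 - 1722} + 825} = \sqrt{\sqrt{20776} + 825} = \sqrt{14 \sqrt{106} + 825} = \sqrt{825 + 14 \sqrt{106}}$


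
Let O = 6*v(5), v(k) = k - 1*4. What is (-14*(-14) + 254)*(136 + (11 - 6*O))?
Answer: 49950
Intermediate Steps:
v(k) = -4 + k (v(k) = k - 4 = -4 + k)
O = 6 (O = 6*(-4 + 5) = 6*1 = 6)
(-14*(-14) + 254)*(136 + (11 - 6*O)) = (-14*(-14) + 254)*(136 + (11 - 6*6)) = (196 + 254)*(136 + (11 - 36)) = 450*(136 - 25) = 450*111 = 49950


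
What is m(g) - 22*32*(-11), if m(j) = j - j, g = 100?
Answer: 7744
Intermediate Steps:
m(j) = 0
m(g) - 22*32*(-11) = 0 - 22*32*(-11) = 0 - 704*(-11) = 0 - 1*(-7744) = 0 + 7744 = 7744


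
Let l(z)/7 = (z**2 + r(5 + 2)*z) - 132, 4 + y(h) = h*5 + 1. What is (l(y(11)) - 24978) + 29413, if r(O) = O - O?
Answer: 22439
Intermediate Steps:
r(O) = 0
y(h) = -3 + 5*h (y(h) = -4 + (h*5 + 1) = -4 + (5*h + 1) = -4 + (1 + 5*h) = -3 + 5*h)
l(z) = -924 + 7*z**2 (l(z) = 7*((z**2 + 0*z) - 132) = 7*((z**2 + 0) - 132) = 7*(z**2 - 132) = 7*(-132 + z**2) = -924 + 7*z**2)
(l(y(11)) - 24978) + 29413 = ((-924 + 7*(-3 + 5*11)**2) - 24978) + 29413 = ((-924 + 7*(-3 + 55)**2) - 24978) + 29413 = ((-924 + 7*52**2) - 24978) + 29413 = ((-924 + 7*2704) - 24978) + 29413 = ((-924 + 18928) - 24978) + 29413 = (18004 - 24978) + 29413 = -6974 + 29413 = 22439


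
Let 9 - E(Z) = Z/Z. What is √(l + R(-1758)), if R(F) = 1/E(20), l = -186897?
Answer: 5*I*√119614/4 ≈ 432.32*I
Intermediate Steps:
E(Z) = 8 (E(Z) = 9 - Z/Z = 9 - 1*1 = 9 - 1 = 8)
R(F) = ⅛ (R(F) = 1/8 = ⅛)
√(l + R(-1758)) = √(-186897 + ⅛) = √(-1495175/8) = 5*I*√119614/4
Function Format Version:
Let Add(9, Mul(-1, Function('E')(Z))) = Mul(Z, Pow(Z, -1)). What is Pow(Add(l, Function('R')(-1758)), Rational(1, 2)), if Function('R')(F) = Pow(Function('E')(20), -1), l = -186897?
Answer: Mul(Rational(5, 4), I, Pow(119614, Rational(1, 2))) ≈ Mul(432.32, I)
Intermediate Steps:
Function('E')(Z) = 8 (Function('E')(Z) = Add(9, Mul(-1, Mul(Z, Pow(Z, -1)))) = Add(9, Mul(-1, 1)) = Add(9, -1) = 8)
Function('R')(F) = Rational(1, 8) (Function('R')(F) = Pow(8, -1) = Rational(1, 8))
Pow(Add(l, Function('R')(-1758)), Rational(1, 2)) = Pow(Add(-186897, Rational(1, 8)), Rational(1, 2)) = Pow(Rational(-1495175, 8), Rational(1, 2)) = Mul(Rational(5, 4), I, Pow(119614, Rational(1, 2)))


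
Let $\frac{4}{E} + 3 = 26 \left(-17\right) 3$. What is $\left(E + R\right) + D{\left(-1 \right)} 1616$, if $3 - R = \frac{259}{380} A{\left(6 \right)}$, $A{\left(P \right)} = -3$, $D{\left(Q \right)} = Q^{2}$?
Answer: $\frac{818658493}{505020} \approx 1621.0$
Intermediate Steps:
$E = - \frac{4}{1329}$ ($E = \frac{4}{-3 + 26 \left(-17\right) 3} = \frac{4}{-3 - 1326} = \frac{4}{-1329} = 4 \left(- \frac{1}{1329}\right) = - \frac{4}{1329} \approx -0.0030098$)
$R = \frac{1917}{380}$ ($R = 3 - \frac{259}{380} \left(-3\right) = 3 - - \frac{777}{380} = 3 + \frac{777}{380} = \frac{1917}{380} \approx 5.0447$)
$\left(E + R\right) + D{\left(-1 \right)} 1616 = \left(- \frac{4}{1329} + \frac{1917}{380}\right) + \left(-1\right)^{2} \cdot 1616 = \frac{2546173}{505020} + 1 \cdot 1616 = \frac{2546173}{505020} + 1616 = \frac{818658493}{505020}$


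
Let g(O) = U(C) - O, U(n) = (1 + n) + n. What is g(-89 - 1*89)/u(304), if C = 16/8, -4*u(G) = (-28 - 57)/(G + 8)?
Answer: 228384/85 ≈ 2686.9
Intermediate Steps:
u(G) = 85/(4*(8 + G)) (u(G) = -(-28 - 57)/(4*(G + 8)) = -(-85)/(4*(8 + G)) = 85/(4*(8 + G)))
C = 2 (C = 16*(⅛) = 2)
U(n) = 1 + 2*n
g(O) = 5 - O (g(O) = (1 + 2*2) - O = (1 + 4) - O = 5 - O)
g(-89 - 1*89)/u(304) = (5 - (-89 - 1*89))/((85/(4*(8 + 304)))) = (5 - (-89 - 89))/(((85/4)/312)) = (5 - 1*(-178))/(((85/4)*(1/312))) = (5 + 178)/(85/1248) = 183*(1248/85) = 228384/85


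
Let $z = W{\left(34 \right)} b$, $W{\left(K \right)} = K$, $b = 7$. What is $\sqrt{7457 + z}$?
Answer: $9 \sqrt{95} \approx 87.721$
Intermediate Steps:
$z = 238$ ($z = 34 \cdot 7 = 238$)
$\sqrt{7457 + z} = \sqrt{7457 + 238} = \sqrt{7695} = 9 \sqrt{95}$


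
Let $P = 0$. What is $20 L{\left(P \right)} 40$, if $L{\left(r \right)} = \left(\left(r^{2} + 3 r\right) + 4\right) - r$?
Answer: $3200$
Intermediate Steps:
$L{\left(r \right)} = 4 + r^{2} + 2 r$ ($L{\left(r \right)} = \left(4 + r^{2} + 3 r\right) - r = 4 + r^{2} + 2 r$)
$20 L{\left(P \right)} 40 = 20 \left(4 + 0^{2} + 2 \cdot 0\right) 40 = 20 \left(4 + 0 + 0\right) 40 = 20 \cdot 4 \cdot 40 = 80 \cdot 40 = 3200$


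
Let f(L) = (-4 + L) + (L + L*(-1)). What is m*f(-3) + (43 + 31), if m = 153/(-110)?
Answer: 9211/110 ≈ 83.736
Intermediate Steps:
f(L) = -4 + L (f(L) = (-4 + L) + (L - L) = (-4 + L) + 0 = -4 + L)
m = -153/110 (m = 153*(-1/110) = -153/110 ≈ -1.3909)
m*f(-3) + (43 + 31) = -153*(-4 - 3)/110 + (43 + 31) = -153/110*(-7) + 74 = 1071/110 + 74 = 9211/110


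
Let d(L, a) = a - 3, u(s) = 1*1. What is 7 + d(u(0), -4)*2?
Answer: -7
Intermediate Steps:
u(s) = 1
d(L, a) = -3 + a
7 + d(u(0), -4)*2 = 7 + (-3 - 4)*2 = 7 - 7*2 = 7 - 14 = -7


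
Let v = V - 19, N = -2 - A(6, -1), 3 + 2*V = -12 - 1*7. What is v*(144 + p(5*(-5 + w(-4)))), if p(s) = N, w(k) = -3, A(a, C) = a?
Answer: -4080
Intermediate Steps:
V = -11 (V = -3/2 + (-12 - 1*7)/2 = -3/2 + (-12 - 7)/2 = -3/2 + (1/2)*(-19) = -3/2 - 19/2 = -11)
N = -8 (N = -2 - 1*6 = -2 - 6 = -8)
v = -30 (v = -11 - 19 = -30)
p(s) = -8
v*(144 + p(5*(-5 + w(-4)))) = -30*(144 - 8) = -30*136 = -4080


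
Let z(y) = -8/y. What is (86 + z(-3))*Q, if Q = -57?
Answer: -5054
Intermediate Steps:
(86 + z(-3))*Q = (86 - 8/(-3))*(-57) = (86 - 8*(-⅓))*(-57) = (86 + 8/3)*(-57) = (266/3)*(-57) = -5054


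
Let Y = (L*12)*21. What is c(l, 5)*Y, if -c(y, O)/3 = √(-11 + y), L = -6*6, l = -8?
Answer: 27216*I*√19 ≈ 1.1863e+5*I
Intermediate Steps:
L = -36
c(y, O) = -3*√(-11 + y)
Y = -9072 (Y = -36*12*21 = -432*21 = -9072)
c(l, 5)*Y = -3*√(-11 - 8)*(-9072) = -3*I*√19*(-9072) = 27216*I*√19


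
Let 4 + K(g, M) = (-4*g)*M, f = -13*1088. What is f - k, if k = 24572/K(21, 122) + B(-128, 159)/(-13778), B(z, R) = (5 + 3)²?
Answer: -249691233865/17656507 ≈ -14142.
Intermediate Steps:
B(z, R) = 64 (B(z, R) = 8² = 64)
f = -14144
K(g, M) = -4 - 4*M*g (K(g, M) = -4 + (-4*g)*M = -4 - 4*M*g)
k = -42401143/17656507 (k = 24572/(-4 - 4*122*21) + 64/(-13778) = 24572/(-4 - 10248) + 64*(-1/13778) = 24572/(-10252) - 32/6889 = 24572*(-1/10252) - 32/6889 = -6143/2563 - 32/6889 = -42401143/17656507 ≈ -2.4014)
f - k = -14144 - 1*(-42401143/17656507) = -14144 + 42401143/17656507 = -249691233865/17656507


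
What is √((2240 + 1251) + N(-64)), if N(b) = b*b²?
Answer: I*√258653 ≈ 508.58*I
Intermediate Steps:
N(b) = b³
√((2240 + 1251) + N(-64)) = √((2240 + 1251) + (-64)³) = √(3491 - 262144) = √(-258653) = I*√258653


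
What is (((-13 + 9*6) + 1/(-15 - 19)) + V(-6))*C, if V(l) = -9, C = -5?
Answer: -5435/34 ≈ -159.85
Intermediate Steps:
(((-13 + 9*6) + 1/(-15 - 19)) + V(-6))*C = (((-13 + 9*6) + 1/(-15 - 19)) - 9)*(-5) = (((-13 + 54) + 1/(-34)) - 9)*(-5) = ((41 - 1/34) - 9)*(-5) = (1393/34 - 9)*(-5) = (1087/34)*(-5) = -5435/34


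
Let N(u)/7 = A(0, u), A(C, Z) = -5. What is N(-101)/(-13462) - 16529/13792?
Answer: -111015339/92833952 ≈ -1.1958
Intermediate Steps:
N(u) = -35 (N(u) = 7*(-5) = -35)
N(-101)/(-13462) - 16529/13792 = -35/(-13462) - 16529/13792 = -35*(-1/13462) - 16529*1/13792 = 35/13462 - 16529/13792 = -111015339/92833952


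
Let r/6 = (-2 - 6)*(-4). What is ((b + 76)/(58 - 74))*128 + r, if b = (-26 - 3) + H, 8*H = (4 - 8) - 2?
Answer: -178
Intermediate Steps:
H = -3/4 (H = ((4 - 8) - 2)/8 = (-4 - 2)/8 = (1/8)*(-6) = -3/4 ≈ -0.75000)
b = -119/4 (b = (-26 - 3) - 3/4 = -29 - 3/4 = -119/4 ≈ -29.750)
r = 192 (r = 6*((-2 - 6)*(-4)) = 6*(-8*(-4)) = 6*32 = 192)
((b + 76)/(58 - 74))*128 + r = ((-119/4 + 76)/(58 - 74))*128 + 192 = ((185/4)/(-16))*128 + 192 = ((185/4)*(-1/16))*128 + 192 = -185/64*128 + 192 = -370 + 192 = -178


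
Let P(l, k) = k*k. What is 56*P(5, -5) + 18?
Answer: 1418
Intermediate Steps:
P(l, k) = k²
56*P(5, -5) + 18 = 56*(-5)² + 18 = 56*25 + 18 = 1400 + 18 = 1418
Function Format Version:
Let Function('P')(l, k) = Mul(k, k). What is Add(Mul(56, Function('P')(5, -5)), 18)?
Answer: 1418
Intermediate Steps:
Function('P')(l, k) = Pow(k, 2)
Add(Mul(56, Function('P')(5, -5)), 18) = Add(Mul(56, Pow(-5, 2)), 18) = Add(Mul(56, 25), 18) = Add(1400, 18) = 1418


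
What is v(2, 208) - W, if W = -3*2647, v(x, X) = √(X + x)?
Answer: 7941 + √210 ≈ 7955.5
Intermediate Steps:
W = -7941
v(2, 208) - W = √(208 + 2) - 1*(-7941) = √210 + 7941 = 7941 + √210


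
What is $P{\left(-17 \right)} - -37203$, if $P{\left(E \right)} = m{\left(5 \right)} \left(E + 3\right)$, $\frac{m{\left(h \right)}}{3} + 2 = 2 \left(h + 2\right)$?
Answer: $36699$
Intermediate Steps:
$m{\left(h \right)} = 6 + 6 h$ ($m{\left(h \right)} = -6 + 3 \cdot 2 \left(h + 2\right) = -6 + 3 \cdot 2 \left(2 + h\right) = -6 + 3 \left(4 + 2 h\right) = -6 + \left(12 + 6 h\right) = 6 + 6 h$)
$P{\left(E \right)} = 108 + 36 E$ ($P{\left(E \right)} = \left(6 + 6 \cdot 5\right) \left(E + 3\right) = \left(6 + 30\right) \left(3 + E\right) = 36 \left(3 + E\right) = 108 + 36 E$)
$P{\left(-17 \right)} - -37203 = \left(108 + 36 \left(-17\right)\right) - -37203 = \left(108 - 612\right) + 37203 = -504 + 37203 = 36699$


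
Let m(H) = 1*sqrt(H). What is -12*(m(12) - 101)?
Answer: 1212 - 24*sqrt(3) ≈ 1170.4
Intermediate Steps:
m(H) = sqrt(H)
-12*(m(12) - 101) = -12*(sqrt(12) - 101) = -12*(2*sqrt(3) - 101) = -12*(-101 + 2*sqrt(3)) = 1212 - 24*sqrt(3)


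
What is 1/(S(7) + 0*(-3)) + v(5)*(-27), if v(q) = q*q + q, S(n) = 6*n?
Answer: -34019/42 ≈ -809.98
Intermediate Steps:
v(q) = q + q² (v(q) = q² + q = q + q²)
1/(S(7) + 0*(-3)) + v(5)*(-27) = 1/(6*7 + 0*(-3)) + (5*(1 + 5))*(-27) = 1/(42 + 0) + (5*6)*(-27) = 1/42 + 30*(-27) = 1/42 - 810 = -34019/42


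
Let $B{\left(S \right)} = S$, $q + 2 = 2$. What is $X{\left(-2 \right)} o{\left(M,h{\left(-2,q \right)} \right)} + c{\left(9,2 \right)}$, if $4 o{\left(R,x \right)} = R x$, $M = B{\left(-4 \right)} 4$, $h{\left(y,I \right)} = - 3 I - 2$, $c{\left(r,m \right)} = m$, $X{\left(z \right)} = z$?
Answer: $-14$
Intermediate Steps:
$q = 0$ ($q = -2 + 2 = 0$)
$h{\left(y,I \right)} = -2 - 3 I$
$M = -16$ ($M = \left(-4\right) 4 = -16$)
$o{\left(R,x \right)} = \frac{R x}{4}$
$X{\left(-2 \right)} o{\left(M,h{\left(-2,q \right)} \right)} + c{\left(9,2 \right)} = - 2 \cdot \frac{1}{4} \left(-16\right) \left(-2 - 0\right) + 2 = - 2 \cdot \frac{1}{4} \left(-16\right) \left(-2 + 0\right) + 2 = - 2 \cdot \frac{1}{4} \left(-16\right) \left(-2\right) + 2 = \left(-2\right) 8 + 2 = -16 + 2 = -14$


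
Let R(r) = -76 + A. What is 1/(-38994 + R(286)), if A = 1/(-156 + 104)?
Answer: -52/2031641 ≈ -2.5595e-5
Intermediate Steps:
A = -1/52 (A = 1/(-52) = -1/52 ≈ -0.019231)
R(r) = -3953/52 (R(r) = -76 - 1/52 = -3953/52)
1/(-38994 + R(286)) = 1/(-38994 - 3953/52) = 1/(-2031641/52) = -52/2031641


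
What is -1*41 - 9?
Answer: -50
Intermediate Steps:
-1*41 - 9 = -41 - 9 = -50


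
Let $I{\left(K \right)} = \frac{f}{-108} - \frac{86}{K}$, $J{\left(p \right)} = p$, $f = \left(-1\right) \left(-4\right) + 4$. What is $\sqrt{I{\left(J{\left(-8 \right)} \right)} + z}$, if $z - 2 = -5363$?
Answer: $\frac{i \sqrt{1733505}}{18} \approx 73.146 i$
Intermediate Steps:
$z = -5361$ ($z = 2 - 5363 = -5361$)
$f = 8$ ($f = 4 + 4 = 8$)
$I{\left(K \right)} = - \frac{2}{27} - \frac{86}{K}$ ($I{\left(K \right)} = \frac{8}{-108} - \frac{86}{K} = 8 \left(- \frac{1}{108}\right) - \frac{86}{K} = - \frac{2}{27} - \frac{86}{K}$)
$\sqrt{I{\left(J{\left(-8 \right)} \right)} + z} = \sqrt{\left(- \frac{2}{27} - \frac{86}{-8}\right) - 5361} = \sqrt{\left(- \frac{2}{27} - - \frac{43}{4}\right) - 5361} = \sqrt{\left(- \frac{2}{27} + \frac{43}{4}\right) - 5361} = \sqrt{\frac{1153}{108} - 5361} = \sqrt{- \frac{577835}{108}} = \frac{i \sqrt{1733505}}{18}$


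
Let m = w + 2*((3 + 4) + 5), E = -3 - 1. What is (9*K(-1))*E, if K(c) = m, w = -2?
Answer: -792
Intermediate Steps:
E = -4
m = 22 (m = -2 + 2*((3 + 4) + 5) = -2 + 2*(7 + 5) = -2 + 2*12 = -2 + 24 = 22)
K(c) = 22
(9*K(-1))*E = (9*22)*(-4) = 198*(-4) = -792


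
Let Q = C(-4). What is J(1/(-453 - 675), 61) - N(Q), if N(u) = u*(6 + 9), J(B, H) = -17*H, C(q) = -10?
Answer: -887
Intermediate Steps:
Q = -10
N(u) = 15*u (N(u) = u*15 = 15*u)
J(1/(-453 - 675), 61) - N(Q) = -17*61 - 15*(-10) = -1037 - 1*(-150) = -1037 + 150 = -887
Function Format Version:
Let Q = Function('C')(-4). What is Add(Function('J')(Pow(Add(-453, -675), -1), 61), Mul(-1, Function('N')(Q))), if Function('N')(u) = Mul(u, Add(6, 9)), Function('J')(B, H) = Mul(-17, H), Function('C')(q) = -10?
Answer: -887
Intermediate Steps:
Q = -10
Function('N')(u) = Mul(15, u) (Function('N')(u) = Mul(u, 15) = Mul(15, u))
Add(Function('J')(Pow(Add(-453, -675), -1), 61), Mul(-1, Function('N')(Q))) = Add(Mul(-17, 61), Mul(-1, Mul(15, -10))) = Add(-1037, Mul(-1, -150)) = Add(-1037, 150) = -887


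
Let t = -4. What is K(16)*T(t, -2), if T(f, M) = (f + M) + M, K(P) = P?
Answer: -128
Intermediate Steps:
T(f, M) = f + 2*M (T(f, M) = (M + f) + M = f + 2*M)
K(16)*T(t, -2) = 16*(-4 + 2*(-2)) = 16*(-4 - 4) = 16*(-8) = -128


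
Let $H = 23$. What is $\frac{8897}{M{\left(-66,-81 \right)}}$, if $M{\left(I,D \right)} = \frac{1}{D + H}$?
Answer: $-516026$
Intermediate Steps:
$M{\left(I,D \right)} = \frac{1}{23 + D}$ ($M{\left(I,D \right)} = \frac{1}{D + 23} = \frac{1}{23 + D}$)
$\frac{8897}{M{\left(-66,-81 \right)}} = \frac{8897}{\frac{1}{23 - 81}} = \frac{8897}{\frac{1}{-58}} = \frac{8897}{- \frac{1}{58}} = 8897 \left(-58\right) = -516026$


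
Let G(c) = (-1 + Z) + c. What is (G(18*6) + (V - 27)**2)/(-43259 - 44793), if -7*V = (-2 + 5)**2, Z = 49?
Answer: -11712/1078637 ≈ -0.010858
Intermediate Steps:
G(c) = 48 + c (G(c) = (-1 + 49) + c = 48 + c)
V = -9/7 (V = -(-2 + 5)**2/7 = -1/7*3**2 = -1/7*9 = -9/7 ≈ -1.2857)
(G(18*6) + (V - 27)**2)/(-43259 - 44793) = ((48 + 18*6) + (-9/7 - 27)**2)/(-43259 - 44793) = ((48 + 108) + (-198/7)**2)/(-88052) = (156 + 39204/49)*(-1/88052) = (46848/49)*(-1/88052) = -11712/1078637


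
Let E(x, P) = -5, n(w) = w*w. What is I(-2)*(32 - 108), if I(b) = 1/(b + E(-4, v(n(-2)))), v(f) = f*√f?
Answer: 76/7 ≈ 10.857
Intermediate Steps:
n(w) = w²
v(f) = f^(3/2)
I(b) = 1/(-5 + b) (I(b) = 1/(b - 5) = 1/(-5 + b))
I(-2)*(32 - 108) = (32 - 108)/(-5 - 2) = -76/(-7) = -⅐*(-76) = 76/7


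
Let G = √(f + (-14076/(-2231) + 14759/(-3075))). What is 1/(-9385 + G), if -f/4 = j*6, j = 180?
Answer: -2799310875/26272820659598 - 5*I*√15368293933113/26272820659598 ≈ -0.00010655 - 7.4606e-7*I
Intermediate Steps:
f = -4320 (f = -720*6 = -4*1080 = -4320)
G = I*√15368293933113/59655 (G = √(-4320 + (-14076/(-2231) + 14759/(-3075))) = √(-4320 + (-14076*(-1/2231) + 14759*(-1/3075))) = √(-4320 + (612/97 - 14759/3075)) = √(-4320 + 450277/298275) = √(-1288097723/298275) = I*√15368293933113/59655 ≈ 65.715*I)
1/(-9385 + G) = 1/(-9385 + I*√15368293933113/59655)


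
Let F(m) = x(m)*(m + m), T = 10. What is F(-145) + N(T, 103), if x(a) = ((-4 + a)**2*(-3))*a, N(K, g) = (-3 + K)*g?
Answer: -2800655429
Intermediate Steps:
N(K, g) = g*(-3 + K)
x(a) = -3*a*(-4 + a)**2 (x(a) = (-3*(-4 + a)**2)*a = -3*a*(-4 + a)**2)
F(m) = -6*m**2*(-4 + m)**2 (F(m) = (-3*m*(-4 + m)**2)*(m + m) = (-3*m*(-4 + m)**2)*(2*m) = -6*m**2*(-4 + m)**2)
F(-145) + N(T, 103) = -6*(-145)**2*(-4 - 145)**2 + 103*(-3 + 10) = -6*21025*(-149)**2 + 103*7 = -6*21025*22201 + 721 = -2800656150 + 721 = -2800655429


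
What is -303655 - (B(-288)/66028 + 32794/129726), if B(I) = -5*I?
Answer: -325121741208314/1070693541 ≈ -3.0366e+5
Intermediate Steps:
-303655 - (B(-288)/66028 + 32794/129726) = -303655 - (-5*(-288)/66028 + 32794/129726) = -303655 - (1440*(1/66028) + 32794*(1/129726)) = -303655 - (360/16507 + 16397/64863) = -303655 - 1*294015959/1070693541 = -303655 - 294015959/1070693541 = -325121741208314/1070693541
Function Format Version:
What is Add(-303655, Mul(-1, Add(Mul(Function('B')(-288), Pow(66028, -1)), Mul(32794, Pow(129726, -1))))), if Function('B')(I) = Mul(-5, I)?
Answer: Rational(-325121741208314, 1070693541) ≈ -3.0366e+5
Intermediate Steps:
Add(-303655, Mul(-1, Add(Mul(Function('B')(-288), Pow(66028, -1)), Mul(32794, Pow(129726, -1))))) = Add(-303655, Mul(-1, Add(Mul(Mul(-5, -288), Pow(66028, -1)), Mul(32794, Pow(129726, -1))))) = Add(-303655, Mul(-1, Add(Mul(1440, Rational(1, 66028)), Mul(32794, Rational(1, 129726))))) = Add(-303655, Mul(-1, Add(Rational(360, 16507), Rational(16397, 64863)))) = Add(-303655, Mul(-1, Rational(294015959, 1070693541))) = Add(-303655, Rational(-294015959, 1070693541)) = Rational(-325121741208314, 1070693541)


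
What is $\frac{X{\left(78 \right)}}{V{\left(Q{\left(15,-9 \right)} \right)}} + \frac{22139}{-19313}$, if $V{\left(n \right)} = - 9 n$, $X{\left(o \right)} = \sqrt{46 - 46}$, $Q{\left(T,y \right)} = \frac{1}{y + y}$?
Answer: $- \frac{22139}{19313} \approx -1.1463$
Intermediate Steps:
$Q{\left(T,y \right)} = \frac{1}{2 y}$
$X{\left(o \right)} = 0$ ($X{\left(o \right)} = \sqrt{0} = 0$)
$\frac{X{\left(78 \right)}}{V{\left(Q{\left(15,-9 \right)} \right)}} + \frac{22139}{-19313} = \frac{0}{\left(-9\right) \frac{1}{2 \left(-9\right)}} + \frac{22139}{-19313} = \frac{0}{\left(-9\right) \frac{1}{2} \left(- \frac{1}{9}\right)} + 22139 \left(- \frac{1}{19313}\right) = \frac{0}{\left(-9\right) \left(- \frac{1}{18}\right)} - \frac{22139}{19313} = 0 \frac{1}{\frac{1}{2}} - \frac{22139}{19313} = 0 \cdot 2 - \frac{22139}{19313} = 0 - \frac{22139}{19313} = - \frac{22139}{19313}$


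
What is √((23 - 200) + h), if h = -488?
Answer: I*√665 ≈ 25.788*I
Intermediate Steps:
√((23 - 200) + h) = √((23 - 200) - 488) = √(-177 - 488) = √(-665) = I*√665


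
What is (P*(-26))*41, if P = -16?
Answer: 17056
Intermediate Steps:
(P*(-26))*41 = -16*(-26)*41 = 416*41 = 17056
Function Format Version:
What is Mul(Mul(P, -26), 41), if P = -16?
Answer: 17056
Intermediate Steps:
Mul(Mul(P, -26), 41) = Mul(Mul(-16, -26), 41) = Mul(416, 41) = 17056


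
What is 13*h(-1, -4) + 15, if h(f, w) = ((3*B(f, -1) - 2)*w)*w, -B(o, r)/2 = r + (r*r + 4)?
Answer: -5393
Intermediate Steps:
B(o, r) = -8 - 2*r - 2*r**2 (B(o, r) = -2*(r + (r*r + 4)) = -2*(r + (r**2 + 4)) = -2*(r + (4 + r**2)) = -2*(4 + r + r**2) = -8 - 2*r - 2*r**2)
h(f, w) = -26*w**2 (h(f, w) = ((3*(-8 - 2*(-1) - 2*(-1)**2) - 2)*w)*w = ((3*(-8 + 2 - 2*1) - 2)*w)*w = ((3*(-8 + 2 - 2) - 2)*w)*w = ((3*(-8) - 2)*w)*w = ((-24 - 2)*w)*w = (-26*w)*w = -26*w**2)
13*h(-1, -4) + 15 = 13*(-26*(-4)**2) + 15 = 13*(-26*16) + 15 = 13*(-416) + 15 = -5408 + 15 = -5393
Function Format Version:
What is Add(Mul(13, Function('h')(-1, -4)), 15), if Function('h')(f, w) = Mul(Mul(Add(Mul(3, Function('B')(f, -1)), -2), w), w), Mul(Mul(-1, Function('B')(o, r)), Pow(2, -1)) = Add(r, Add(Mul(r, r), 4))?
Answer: -5393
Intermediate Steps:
Function('B')(o, r) = Add(-8, Mul(-2, r), Mul(-2, Pow(r, 2))) (Function('B')(o, r) = Mul(-2, Add(r, Add(Mul(r, r), 4))) = Mul(-2, Add(r, Add(Pow(r, 2), 4))) = Mul(-2, Add(r, Add(4, Pow(r, 2)))) = Mul(-2, Add(4, r, Pow(r, 2))) = Add(-8, Mul(-2, r), Mul(-2, Pow(r, 2))))
Function('h')(f, w) = Mul(-26, Pow(w, 2)) (Function('h')(f, w) = Mul(Mul(Add(Mul(3, Add(-8, Mul(-2, -1), Mul(-2, Pow(-1, 2)))), -2), w), w) = Mul(Mul(Add(Mul(3, Add(-8, 2, Mul(-2, 1))), -2), w), w) = Mul(Mul(Add(Mul(3, Add(-8, 2, -2)), -2), w), w) = Mul(Mul(Add(Mul(3, -8), -2), w), w) = Mul(Mul(Add(-24, -2), w), w) = Mul(Mul(-26, w), w) = Mul(-26, Pow(w, 2)))
Add(Mul(13, Function('h')(-1, -4)), 15) = Add(Mul(13, Mul(-26, Pow(-4, 2))), 15) = Add(Mul(13, Mul(-26, 16)), 15) = Add(Mul(13, -416), 15) = Add(-5408, 15) = -5393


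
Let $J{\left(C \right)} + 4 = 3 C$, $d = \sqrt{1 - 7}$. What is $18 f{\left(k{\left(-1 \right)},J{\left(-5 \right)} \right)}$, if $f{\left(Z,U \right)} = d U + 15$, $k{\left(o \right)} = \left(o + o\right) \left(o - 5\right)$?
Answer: $270 - 342 i \sqrt{6} \approx 270.0 - 837.73 i$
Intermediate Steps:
$d = i \sqrt{6}$ ($d = \sqrt{-6} = i \sqrt{6} \approx 2.4495 i$)
$k{\left(o \right)} = 2 o \left(-5 + o\right)$
$J{\left(C \right)} = -4 + 3 C$
$f{\left(Z,U \right)} = 15 + i U \sqrt{6}$ ($f{\left(Z,U \right)} = i \sqrt{6} U + 15 = i U \sqrt{6} + 15 = 15 + i U \sqrt{6}$)
$18 f{\left(k{\left(-1 \right)},J{\left(-5 \right)} \right)} = 18 \left(15 + i \left(-4 + 3 \left(-5\right)\right) \sqrt{6}\right) = 18 \left(15 + i \left(-4 - 15\right) \sqrt{6}\right) = 18 \left(15 + i \left(-19\right) \sqrt{6}\right) = 18 \left(15 - 19 i \sqrt{6}\right) = 270 - 342 i \sqrt{6}$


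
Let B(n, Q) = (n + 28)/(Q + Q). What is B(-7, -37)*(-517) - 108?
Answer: 2865/74 ≈ 38.716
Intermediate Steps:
B(n, Q) = (28 + n)/(2*Q) (B(n, Q) = (28 + n)/((2*Q)) = (28 + n)*(1/(2*Q)) = (28 + n)/(2*Q))
B(-7, -37)*(-517) - 108 = ((1/2)*(28 - 7)/(-37))*(-517) - 108 = ((1/2)*(-1/37)*21)*(-517) - 108 = -21/74*(-517) - 108 = 10857/74 - 108 = 2865/74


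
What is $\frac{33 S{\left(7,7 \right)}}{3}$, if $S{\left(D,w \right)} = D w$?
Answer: $539$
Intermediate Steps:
$\frac{33 S{\left(7,7 \right)}}{3} = \frac{33 \cdot 7 \cdot 7}{3} = 33 \cdot 49 \cdot \frac{1}{3} = 1617 \cdot \frac{1}{3} = 539$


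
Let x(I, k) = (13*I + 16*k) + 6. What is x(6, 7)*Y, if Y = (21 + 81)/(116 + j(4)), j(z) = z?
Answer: 833/5 ≈ 166.60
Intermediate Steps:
x(I, k) = 6 + 13*I + 16*k
Y = 17/20 (Y = (21 + 81)/(116 + 4) = 102/120 = 102*(1/120) = 17/20 ≈ 0.85000)
x(6, 7)*Y = (6 + 13*6 + 16*7)*(17/20) = (6 + 78 + 112)*(17/20) = 196*(17/20) = 833/5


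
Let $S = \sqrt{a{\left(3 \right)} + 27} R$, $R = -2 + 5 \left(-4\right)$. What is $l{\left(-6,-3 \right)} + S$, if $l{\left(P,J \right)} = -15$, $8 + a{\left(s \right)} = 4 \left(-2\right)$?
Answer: $-15 - 22 \sqrt{11} \approx -87.966$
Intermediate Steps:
$a{\left(s \right)} = -16$ ($a{\left(s \right)} = -8 + 4 \left(-2\right) = -8 - 8 = -16$)
$R = -22$ ($R = -2 - 20 = -22$)
$S = - 22 \sqrt{11}$ ($S = \sqrt{-16 + 27} \left(-22\right) = \sqrt{11} \left(-22\right) = - 22 \sqrt{11} \approx -72.966$)
$l{\left(-6,-3 \right)} + S = -15 - 22 \sqrt{11}$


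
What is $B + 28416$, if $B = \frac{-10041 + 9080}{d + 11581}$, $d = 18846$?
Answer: $\frac{864612671}{30427} \approx 28416.0$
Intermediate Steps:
$B = - \frac{961}{30427}$ ($B = \frac{-10041 + 9080}{18846 + 11581} = - \frac{961}{30427} \approx -0.031584$)
$B + 28416 = - \frac{961}{30427} + 28416 = \frac{864612671}{30427}$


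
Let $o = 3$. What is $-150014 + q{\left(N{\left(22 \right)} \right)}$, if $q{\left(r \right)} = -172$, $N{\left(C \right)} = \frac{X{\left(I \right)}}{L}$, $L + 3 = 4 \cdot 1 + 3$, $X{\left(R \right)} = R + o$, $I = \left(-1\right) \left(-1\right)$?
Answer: $-150186$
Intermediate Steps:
$I = 1$
$X{\left(R \right)} = 3 + R$ ($X{\left(R \right)} = R + 3 = 3 + R$)
$L = 4$ ($L = -3 + \left(4 \cdot 1 + 3\right) = -3 + \left(4 + 3\right) = -3 + 7 = 4$)
$N{\left(C \right)} = 1$ ($N{\left(C \right)} = \frac{3 + 1}{4} = 4 \cdot \frac{1}{4} = 1$)
$-150014 + q{\left(N{\left(22 \right)} \right)} = -150014 - 172 = -150186$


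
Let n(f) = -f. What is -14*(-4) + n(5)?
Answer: 51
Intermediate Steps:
-14*(-4) + n(5) = -14*(-4) - 1*5 = 56 - 5 = 51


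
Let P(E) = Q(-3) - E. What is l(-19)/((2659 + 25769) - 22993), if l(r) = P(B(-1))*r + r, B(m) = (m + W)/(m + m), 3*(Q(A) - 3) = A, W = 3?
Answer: -76/5435 ≈ -0.013983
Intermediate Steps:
Q(A) = 3 + A/3
B(m) = (3 + m)/(2*m) (B(m) = (m + 3)/(m + m) = (3 + m)/((2*m)) = (3 + m)*(1/(2*m)) = (3 + m)/(2*m))
P(E) = 2 - E (P(E) = (3 + (⅓)*(-3)) - E = (3 - 1) - E = 2 - E)
l(r) = 4*r (l(r) = (2 - (3 - 1)/(2*(-1)))*r + r = (2 - (-1)*2/2)*r + r = (2 - 1*(-1))*r + r = (2 + 1)*r + r = 3*r + r = 4*r)
l(-19)/((2659 + 25769) - 22993) = (4*(-19))/((2659 + 25769) - 22993) = -76/(28428 - 22993) = -76/5435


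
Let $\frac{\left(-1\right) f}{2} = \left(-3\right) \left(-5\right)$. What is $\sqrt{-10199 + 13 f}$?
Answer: $i \sqrt{10589} \approx 102.9 i$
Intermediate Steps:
$f = -30$ ($f = - 2 \left(\left(-3\right) \left(-5\right)\right) = \left(-2\right) 15 = -30$)
$\sqrt{-10199 + 13 f} = \sqrt{-10199 + 13 \left(-30\right)} = \sqrt{-10199 - 390} = \sqrt{-10589} = i \sqrt{10589}$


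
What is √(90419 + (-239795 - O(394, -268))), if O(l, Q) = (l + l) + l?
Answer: I*√150558 ≈ 388.02*I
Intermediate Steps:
O(l, Q) = 3*l (O(l, Q) = 2*l + l = 3*l)
√(90419 + (-239795 - O(394, -268))) = √(90419 + (-239795 - 3*394)) = √(90419 + (-239795 - 1*1182)) = √(90419 + (-239795 - 1182)) = √(90419 - 240977) = √(-150558) = I*√150558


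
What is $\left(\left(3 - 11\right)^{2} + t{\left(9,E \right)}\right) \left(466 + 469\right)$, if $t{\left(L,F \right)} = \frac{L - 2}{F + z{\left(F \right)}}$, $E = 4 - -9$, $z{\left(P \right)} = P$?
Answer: $\frac{1562385}{26} \approx 60092.0$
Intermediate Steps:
$E = 13$ ($E = 4 + 9 = 13$)
$t{\left(L,F \right)} = \frac{-2 + L}{2 F}$ ($t{\left(L,F \right)} = \frac{L - 2}{F + F} = \frac{-2 + L}{2 F}$)
$\left(\left(3 - 11\right)^{2} + t{\left(9,E \right)}\right) \left(466 + 469\right) = \left(\left(3 - 11\right)^{2} + \frac{-2 + 9}{2 \cdot 13}\right) \left(466 + 469\right) = \left(\left(-8\right)^{2} + \frac{1}{2} \cdot \frac{1}{13} \cdot 7\right) 935 = \left(64 + \frac{7}{26}\right) 935 = \frac{1671}{26} \cdot 935 = \frac{1562385}{26}$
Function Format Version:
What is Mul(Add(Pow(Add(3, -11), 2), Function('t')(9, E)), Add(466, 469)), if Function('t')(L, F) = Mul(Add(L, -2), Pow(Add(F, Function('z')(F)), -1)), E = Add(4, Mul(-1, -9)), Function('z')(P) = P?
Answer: Rational(1562385, 26) ≈ 60092.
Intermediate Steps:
E = 13 (E = Add(4, 9) = 13)
Function('t')(L, F) = Mul(Rational(1, 2), Pow(F, -1), Add(-2, L)) (Function('t')(L, F) = Mul(Add(L, -2), Pow(Add(F, F), -1)) = Mul(Add(-2, L), Pow(Mul(2, F), -1)) = Mul(Add(-2, L), Mul(Rational(1, 2), Pow(F, -1))) = Mul(Rational(1, 2), Pow(F, -1), Add(-2, L)))
Mul(Add(Pow(Add(3, -11), 2), Function('t')(9, E)), Add(466, 469)) = Mul(Add(Pow(Add(3, -11), 2), Mul(Rational(1, 2), Pow(13, -1), Add(-2, 9))), Add(466, 469)) = Mul(Add(Pow(-8, 2), Mul(Rational(1, 2), Rational(1, 13), 7)), 935) = Mul(Add(64, Rational(7, 26)), 935) = Mul(Rational(1671, 26), 935) = Rational(1562385, 26)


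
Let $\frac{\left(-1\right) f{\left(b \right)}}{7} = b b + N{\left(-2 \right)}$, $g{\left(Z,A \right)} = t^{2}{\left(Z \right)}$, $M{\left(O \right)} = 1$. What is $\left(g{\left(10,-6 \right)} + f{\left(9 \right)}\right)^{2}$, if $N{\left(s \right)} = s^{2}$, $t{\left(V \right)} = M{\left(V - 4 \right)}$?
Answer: $352836$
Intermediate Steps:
$t{\left(V \right)} = 1$
$g{\left(Z,A \right)} = 1$ ($g{\left(Z,A \right)} = 1^{2} = 1$)
$f{\left(b \right)} = -28 - 7 b^{2}$ ($f{\left(b \right)} = - 7 \left(b b + \left(-2\right)^{2}\right) = - 7 \left(b^{2} + 4\right) = - 7 \left(4 + b^{2}\right) = -28 - 7 b^{2}$)
$\left(g{\left(10,-6 \right)} + f{\left(9 \right)}\right)^{2} = \left(1 - \left(28 + 7 \cdot 9^{2}\right)\right)^{2} = \left(1 - 595\right)^{2} = \left(-594\right)^{2} = 352836$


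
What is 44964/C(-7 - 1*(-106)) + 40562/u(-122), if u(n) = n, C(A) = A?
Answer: 81665/671 ≈ 121.71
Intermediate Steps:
44964/C(-7 - 1*(-106)) + 40562/u(-122) = 44964/(-7 - 1*(-106)) + 40562/(-122) = 44964/(-7 + 106) + 40562*(-1/122) = 44964/99 - 20281/61 = 44964*(1/99) - 20281/61 = 4996/11 - 20281/61 = 81665/671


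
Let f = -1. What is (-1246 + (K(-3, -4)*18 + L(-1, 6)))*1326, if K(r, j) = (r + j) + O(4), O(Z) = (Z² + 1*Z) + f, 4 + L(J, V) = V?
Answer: -1363128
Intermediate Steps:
L(J, V) = -4 + V
O(Z) = -1 + Z + Z² (O(Z) = (Z² + 1*Z) - 1 = (Z² + Z) - 1 = (Z + Z²) - 1 = -1 + Z + Z²)
K(r, j) = 19 + j + r (K(r, j) = (r + j) + (-1 + 4 + 4²) = (j + r) + (-1 + 4 + 16) = (j + r) + 19 = 19 + j + r)
(-1246 + (K(-3, -4)*18 + L(-1, 6)))*1326 = (-1246 + ((19 - 4 - 3)*18 + (-4 + 6)))*1326 = (-1246 + (12*18 + 2))*1326 = (-1246 + (216 + 2))*1326 = (-1246 + 218)*1326 = -1028*1326 = -1363128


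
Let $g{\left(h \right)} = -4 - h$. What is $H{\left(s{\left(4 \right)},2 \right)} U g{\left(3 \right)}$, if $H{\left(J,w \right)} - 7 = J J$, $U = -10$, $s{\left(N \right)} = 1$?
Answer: $560$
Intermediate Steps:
$H{\left(J,w \right)} = 7 + J^{2}$ ($H{\left(J,w \right)} = 7 + J J = 7 + J^{2}$)
$H{\left(s{\left(4 \right)},2 \right)} U g{\left(3 \right)} = \left(7 + 1^{2}\right) \left(-10\right) \left(-4 - 3\right) = \left(7 + 1\right) \left(-10\right) \left(-4 - 3\right) = 8 \left(-10\right) \left(-7\right) = \left(-80\right) \left(-7\right) = 560$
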